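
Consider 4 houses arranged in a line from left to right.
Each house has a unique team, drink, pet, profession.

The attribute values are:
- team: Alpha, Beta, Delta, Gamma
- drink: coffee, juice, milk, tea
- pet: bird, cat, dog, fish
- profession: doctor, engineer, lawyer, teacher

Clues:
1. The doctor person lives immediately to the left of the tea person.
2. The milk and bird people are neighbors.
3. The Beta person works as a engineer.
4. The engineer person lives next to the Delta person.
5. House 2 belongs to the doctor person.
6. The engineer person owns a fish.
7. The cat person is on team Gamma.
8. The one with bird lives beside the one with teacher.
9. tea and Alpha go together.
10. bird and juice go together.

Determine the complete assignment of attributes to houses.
Solution:

House | Team | Drink | Pet | Profession
---------------------------------------
  1   | Beta | milk | fish | engineer
  2   | Delta | juice | bird | doctor
  3   | Alpha | tea | dog | teacher
  4   | Gamma | coffee | cat | lawyer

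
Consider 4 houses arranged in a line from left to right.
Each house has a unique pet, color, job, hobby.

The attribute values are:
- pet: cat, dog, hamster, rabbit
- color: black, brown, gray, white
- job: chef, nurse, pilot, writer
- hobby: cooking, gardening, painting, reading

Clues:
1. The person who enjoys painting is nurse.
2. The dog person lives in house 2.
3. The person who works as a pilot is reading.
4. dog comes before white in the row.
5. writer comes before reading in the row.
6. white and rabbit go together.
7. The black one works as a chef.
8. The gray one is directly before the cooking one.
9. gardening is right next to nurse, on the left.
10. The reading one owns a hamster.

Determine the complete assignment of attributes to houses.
Solution:

House | Pet | Color | Job | Hobby
---------------------------------
  1   | cat | black | chef | gardening
  2   | dog | gray | nurse | painting
  3   | rabbit | white | writer | cooking
  4   | hamster | brown | pilot | reading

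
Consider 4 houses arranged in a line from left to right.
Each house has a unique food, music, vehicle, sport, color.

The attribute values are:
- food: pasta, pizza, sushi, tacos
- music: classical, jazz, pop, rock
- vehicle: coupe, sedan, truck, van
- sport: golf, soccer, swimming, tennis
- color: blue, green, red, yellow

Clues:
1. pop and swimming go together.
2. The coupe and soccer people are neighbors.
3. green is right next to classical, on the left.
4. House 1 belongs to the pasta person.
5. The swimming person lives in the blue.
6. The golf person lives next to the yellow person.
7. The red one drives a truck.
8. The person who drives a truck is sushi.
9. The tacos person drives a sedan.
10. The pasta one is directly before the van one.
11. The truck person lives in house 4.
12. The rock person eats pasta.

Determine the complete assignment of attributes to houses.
Solution:

House | Food | Music | Vehicle | Sport | Color
----------------------------------------------
  1   | pasta | rock | coupe | golf | green
  2   | pizza | classical | van | soccer | yellow
  3   | tacos | pop | sedan | swimming | blue
  4   | sushi | jazz | truck | tennis | red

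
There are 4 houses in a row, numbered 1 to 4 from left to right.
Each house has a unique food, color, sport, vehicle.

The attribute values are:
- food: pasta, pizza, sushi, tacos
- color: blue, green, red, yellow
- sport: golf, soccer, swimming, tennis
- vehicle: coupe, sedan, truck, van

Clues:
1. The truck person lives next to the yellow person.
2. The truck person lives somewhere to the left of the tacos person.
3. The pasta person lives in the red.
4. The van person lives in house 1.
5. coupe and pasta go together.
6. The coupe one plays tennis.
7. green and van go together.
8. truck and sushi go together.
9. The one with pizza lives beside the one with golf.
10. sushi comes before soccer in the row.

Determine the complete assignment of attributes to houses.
Solution:

House | Food | Color | Sport | Vehicle
--------------------------------------
  1   | pizza | green | swimming | van
  2   | sushi | blue | golf | truck
  3   | tacos | yellow | soccer | sedan
  4   | pasta | red | tennis | coupe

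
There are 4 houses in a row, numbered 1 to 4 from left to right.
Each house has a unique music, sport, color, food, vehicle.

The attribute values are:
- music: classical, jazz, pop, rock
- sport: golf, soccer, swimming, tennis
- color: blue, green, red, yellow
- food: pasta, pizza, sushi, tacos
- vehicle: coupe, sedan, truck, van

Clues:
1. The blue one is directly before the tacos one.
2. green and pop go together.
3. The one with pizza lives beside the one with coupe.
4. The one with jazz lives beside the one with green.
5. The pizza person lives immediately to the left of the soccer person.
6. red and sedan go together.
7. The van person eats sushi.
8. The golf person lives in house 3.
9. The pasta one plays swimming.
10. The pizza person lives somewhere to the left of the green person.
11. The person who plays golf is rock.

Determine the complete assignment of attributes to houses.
Solution:

House | Music | Sport | Color | Food | Vehicle
----------------------------------------------
  1   | jazz | tennis | blue | pizza | truck
  2   | pop | soccer | green | tacos | coupe
  3   | rock | golf | yellow | sushi | van
  4   | classical | swimming | red | pasta | sedan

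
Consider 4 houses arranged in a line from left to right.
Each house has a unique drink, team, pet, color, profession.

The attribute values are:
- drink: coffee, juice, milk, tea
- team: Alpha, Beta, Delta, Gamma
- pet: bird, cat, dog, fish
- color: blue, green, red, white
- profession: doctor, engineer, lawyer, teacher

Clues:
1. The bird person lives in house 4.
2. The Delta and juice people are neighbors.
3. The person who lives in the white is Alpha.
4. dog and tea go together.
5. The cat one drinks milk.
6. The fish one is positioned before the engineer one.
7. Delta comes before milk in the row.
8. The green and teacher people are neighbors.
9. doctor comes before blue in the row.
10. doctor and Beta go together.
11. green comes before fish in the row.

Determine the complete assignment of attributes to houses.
Solution:

House | Drink | Team | Pet | Color | Profession
-----------------------------------------------
  1   | tea | Delta | dog | green | lawyer
  2   | juice | Alpha | fish | white | teacher
  3   | milk | Beta | cat | red | doctor
  4   | coffee | Gamma | bird | blue | engineer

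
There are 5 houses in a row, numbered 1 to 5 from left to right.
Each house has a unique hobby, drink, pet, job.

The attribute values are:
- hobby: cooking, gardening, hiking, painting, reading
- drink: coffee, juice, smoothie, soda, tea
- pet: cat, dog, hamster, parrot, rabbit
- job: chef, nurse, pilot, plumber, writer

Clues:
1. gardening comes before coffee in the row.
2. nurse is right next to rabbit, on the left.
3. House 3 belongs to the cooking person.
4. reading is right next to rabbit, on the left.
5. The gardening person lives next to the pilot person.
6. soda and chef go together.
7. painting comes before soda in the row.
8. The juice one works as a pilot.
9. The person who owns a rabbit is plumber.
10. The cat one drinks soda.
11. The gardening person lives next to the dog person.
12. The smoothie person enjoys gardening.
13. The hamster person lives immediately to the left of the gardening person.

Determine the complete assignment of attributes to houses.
Solution:

House | Hobby | Drink | Pet | Job
---------------------------------
  1   | reading | tea | hamster | nurse
  2   | gardening | smoothie | rabbit | plumber
  3   | cooking | juice | dog | pilot
  4   | painting | coffee | parrot | writer
  5   | hiking | soda | cat | chef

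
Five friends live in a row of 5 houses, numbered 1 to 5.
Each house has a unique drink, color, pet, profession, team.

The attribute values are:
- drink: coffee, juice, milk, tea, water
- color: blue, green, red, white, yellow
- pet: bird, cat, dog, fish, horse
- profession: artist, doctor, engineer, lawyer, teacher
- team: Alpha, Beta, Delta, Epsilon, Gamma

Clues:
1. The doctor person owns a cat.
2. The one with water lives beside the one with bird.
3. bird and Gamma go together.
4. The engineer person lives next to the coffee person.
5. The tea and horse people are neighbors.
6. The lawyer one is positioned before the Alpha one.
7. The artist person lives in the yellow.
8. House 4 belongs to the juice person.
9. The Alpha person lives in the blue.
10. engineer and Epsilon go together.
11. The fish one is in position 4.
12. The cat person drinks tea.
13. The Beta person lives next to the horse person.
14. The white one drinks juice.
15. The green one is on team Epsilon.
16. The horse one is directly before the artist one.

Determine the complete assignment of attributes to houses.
Solution:

House | Drink | Color | Pet | Profession | Team
-----------------------------------------------
  1   | tea | red | cat | doctor | Beta
  2   | water | green | horse | engineer | Epsilon
  3   | coffee | yellow | bird | artist | Gamma
  4   | juice | white | fish | lawyer | Delta
  5   | milk | blue | dog | teacher | Alpha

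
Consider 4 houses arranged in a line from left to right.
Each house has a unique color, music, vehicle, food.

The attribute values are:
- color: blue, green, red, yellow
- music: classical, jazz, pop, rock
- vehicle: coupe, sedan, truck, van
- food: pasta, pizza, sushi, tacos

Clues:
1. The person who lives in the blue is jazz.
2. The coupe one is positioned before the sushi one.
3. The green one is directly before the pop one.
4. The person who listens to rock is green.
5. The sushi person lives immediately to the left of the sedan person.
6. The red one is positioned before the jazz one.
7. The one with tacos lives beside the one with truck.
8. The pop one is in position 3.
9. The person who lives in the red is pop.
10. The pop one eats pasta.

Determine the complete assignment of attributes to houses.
Solution:

House | Color | Music | Vehicle | Food
--------------------------------------
  1   | yellow | classical | coupe | tacos
  2   | green | rock | truck | sushi
  3   | red | pop | sedan | pasta
  4   | blue | jazz | van | pizza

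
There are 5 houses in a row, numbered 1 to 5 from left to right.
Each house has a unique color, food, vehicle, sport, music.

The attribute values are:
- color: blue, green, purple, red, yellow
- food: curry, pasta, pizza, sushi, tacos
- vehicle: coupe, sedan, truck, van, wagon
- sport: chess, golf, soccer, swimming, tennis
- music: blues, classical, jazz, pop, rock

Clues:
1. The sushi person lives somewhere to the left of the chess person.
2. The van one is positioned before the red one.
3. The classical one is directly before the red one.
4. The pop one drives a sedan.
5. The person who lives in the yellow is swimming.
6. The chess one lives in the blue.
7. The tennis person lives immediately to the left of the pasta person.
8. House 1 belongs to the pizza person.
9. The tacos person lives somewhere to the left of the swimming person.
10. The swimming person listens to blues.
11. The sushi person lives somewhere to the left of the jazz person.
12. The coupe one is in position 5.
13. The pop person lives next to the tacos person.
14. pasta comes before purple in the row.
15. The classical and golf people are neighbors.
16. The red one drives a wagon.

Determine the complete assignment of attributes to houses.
Solution:

House | Color | Food | Vehicle | Sport | Music
----------------------------------------------
  1   | green | pizza | van | tennis | classical
  2   | red | pasta | wagon | golf | rock
  3   | purple | sushi | sedan | soccer | pop
  4   | blue | tacos | truck | chess | jazz
  5   | yellow | curry | coupe | swimming | blues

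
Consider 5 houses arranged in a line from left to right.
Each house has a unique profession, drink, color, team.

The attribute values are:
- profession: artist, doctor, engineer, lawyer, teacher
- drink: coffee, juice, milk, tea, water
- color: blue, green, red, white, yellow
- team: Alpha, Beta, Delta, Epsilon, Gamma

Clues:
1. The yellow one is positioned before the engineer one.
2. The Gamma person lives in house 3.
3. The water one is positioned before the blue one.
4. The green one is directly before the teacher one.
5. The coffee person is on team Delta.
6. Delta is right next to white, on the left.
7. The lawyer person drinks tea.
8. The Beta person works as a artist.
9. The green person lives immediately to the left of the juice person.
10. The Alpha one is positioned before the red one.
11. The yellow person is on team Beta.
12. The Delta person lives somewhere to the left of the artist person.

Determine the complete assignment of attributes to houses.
Solution:

House | Profession | Drink | Color | Team
-----------------------------------------
  1   | doctor | coffee | green | Delta
  2   | teacher | juice | white | Alpha
  3   | lawyer | tea | red | Gamma
  4   | artist | water | yellow | Beta
  5   | engineer | milk | blue | Epsilon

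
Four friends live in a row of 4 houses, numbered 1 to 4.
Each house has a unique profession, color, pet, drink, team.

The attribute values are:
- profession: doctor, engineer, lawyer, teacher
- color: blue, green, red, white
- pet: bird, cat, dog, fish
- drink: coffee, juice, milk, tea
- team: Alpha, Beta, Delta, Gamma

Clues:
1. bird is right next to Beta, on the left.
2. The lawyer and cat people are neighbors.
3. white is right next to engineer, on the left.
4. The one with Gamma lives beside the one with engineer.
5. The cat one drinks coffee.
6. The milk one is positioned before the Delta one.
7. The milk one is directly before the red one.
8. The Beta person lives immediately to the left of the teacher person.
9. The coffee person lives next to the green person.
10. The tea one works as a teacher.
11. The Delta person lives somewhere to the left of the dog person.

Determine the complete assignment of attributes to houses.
Solution:

House | Profession | Color | Pet | Drink | Team
-----------------------------------------------
  1   | lawyer | white | bird | milk | Gamma
  2   | engineer | red | cat | coffee | Beta
  3   | teacher | green | fish | tea | Delta
  4   | doctor | blue | dog | juice | Alpha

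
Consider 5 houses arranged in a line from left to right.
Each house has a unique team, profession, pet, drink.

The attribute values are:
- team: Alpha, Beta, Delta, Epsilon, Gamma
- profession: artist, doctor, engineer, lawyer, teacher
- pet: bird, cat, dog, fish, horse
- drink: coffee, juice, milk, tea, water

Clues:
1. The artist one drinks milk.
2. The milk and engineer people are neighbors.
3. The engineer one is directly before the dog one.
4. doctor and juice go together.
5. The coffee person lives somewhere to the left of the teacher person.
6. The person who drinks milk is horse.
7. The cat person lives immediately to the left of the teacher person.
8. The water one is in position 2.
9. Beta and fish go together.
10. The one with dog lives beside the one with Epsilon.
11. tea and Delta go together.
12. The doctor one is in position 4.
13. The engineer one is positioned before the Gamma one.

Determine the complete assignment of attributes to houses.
Solution:

House | Team | Profession | Pet | Drink
---------------------------------------
  1   | Alpha | artist | horse | milk
  2   | Beta | engineer | fish | water
  3   | Gamma | lawyer | dog | coffee
  4   | Epsilon | doctor | cat | juice
  5   | Delta | teacher | bird | tea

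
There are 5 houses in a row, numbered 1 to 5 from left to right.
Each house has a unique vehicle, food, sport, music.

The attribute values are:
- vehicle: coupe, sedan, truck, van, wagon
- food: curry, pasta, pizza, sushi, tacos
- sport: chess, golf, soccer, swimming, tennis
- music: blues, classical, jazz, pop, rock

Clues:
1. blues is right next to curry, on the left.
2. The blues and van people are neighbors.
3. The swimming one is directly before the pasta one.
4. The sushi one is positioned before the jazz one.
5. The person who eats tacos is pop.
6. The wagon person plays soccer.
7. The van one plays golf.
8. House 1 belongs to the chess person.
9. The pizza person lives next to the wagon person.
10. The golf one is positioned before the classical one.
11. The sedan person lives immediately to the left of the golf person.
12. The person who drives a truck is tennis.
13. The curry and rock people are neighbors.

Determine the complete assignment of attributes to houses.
Solution:

House | Vehicle | Food | Sport | Music
--------------------------------------
  1   | sedan | sushi | chess | blues
  2   | van | curry | golf | jazz
  3   | coupe | pizza | swimming | rock
  4   | wagon | pasta | soccer | classical
  5   | truck | tacos | tennis | pop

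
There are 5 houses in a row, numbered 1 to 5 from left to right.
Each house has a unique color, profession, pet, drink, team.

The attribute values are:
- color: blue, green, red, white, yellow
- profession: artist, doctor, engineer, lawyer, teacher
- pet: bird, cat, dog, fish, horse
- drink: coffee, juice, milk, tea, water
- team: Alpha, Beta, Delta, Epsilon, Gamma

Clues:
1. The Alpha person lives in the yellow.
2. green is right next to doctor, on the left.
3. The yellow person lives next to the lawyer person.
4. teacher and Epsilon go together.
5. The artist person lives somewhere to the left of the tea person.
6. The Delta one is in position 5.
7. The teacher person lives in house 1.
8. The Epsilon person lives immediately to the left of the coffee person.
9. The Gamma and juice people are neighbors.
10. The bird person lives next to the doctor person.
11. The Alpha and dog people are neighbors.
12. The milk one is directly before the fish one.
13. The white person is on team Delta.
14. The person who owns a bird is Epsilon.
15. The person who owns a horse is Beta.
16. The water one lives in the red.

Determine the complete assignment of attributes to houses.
Solution:

House | Color | Profession | Pet | Drink | Team
-----------------------------------------------
  1   | green | teacher | bird | milk | Epsilon
  2   | yellow | doctor | fish | coffee | Alpha
  3   | red | lawyer | dog | water | Gamma
  4   | blue | artist | horse | juice | Beta
  5   | white | engineer | cat | tea | Delta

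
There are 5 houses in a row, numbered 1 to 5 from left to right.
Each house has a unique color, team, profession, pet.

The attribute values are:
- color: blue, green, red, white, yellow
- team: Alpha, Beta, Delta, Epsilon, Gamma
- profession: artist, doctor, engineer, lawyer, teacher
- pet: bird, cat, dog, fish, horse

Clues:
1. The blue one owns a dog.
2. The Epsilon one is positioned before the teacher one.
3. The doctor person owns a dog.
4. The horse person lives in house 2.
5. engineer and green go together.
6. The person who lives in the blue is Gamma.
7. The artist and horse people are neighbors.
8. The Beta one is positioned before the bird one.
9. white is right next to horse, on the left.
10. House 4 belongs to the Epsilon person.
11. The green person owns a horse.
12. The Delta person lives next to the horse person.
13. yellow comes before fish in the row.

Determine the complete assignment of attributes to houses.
Solution:

House | Color | Team | Profession | Pet
---------------------------------------
  1   | white | Delta | artist | cat
  2   | green | Beta | engineer | horse
  3   | blue | Gamma | doctor | dog
  4   | yellow | Epsilon | lawyer | bird
  5   | red | Alpha | teacher | fish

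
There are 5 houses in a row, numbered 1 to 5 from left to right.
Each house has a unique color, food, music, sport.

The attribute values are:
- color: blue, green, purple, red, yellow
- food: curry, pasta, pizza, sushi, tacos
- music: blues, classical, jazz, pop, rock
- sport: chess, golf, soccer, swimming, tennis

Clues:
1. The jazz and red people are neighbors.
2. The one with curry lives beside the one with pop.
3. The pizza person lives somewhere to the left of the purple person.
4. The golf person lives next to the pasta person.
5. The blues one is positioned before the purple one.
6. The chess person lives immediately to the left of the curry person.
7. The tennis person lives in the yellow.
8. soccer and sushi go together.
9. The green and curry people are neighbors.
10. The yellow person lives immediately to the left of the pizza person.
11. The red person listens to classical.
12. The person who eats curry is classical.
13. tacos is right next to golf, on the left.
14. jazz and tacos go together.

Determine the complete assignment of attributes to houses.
Solution:

House | Color | Food | Music | Sport
------------------------------------
  1   | green | tacos | jazz | chess
  2   | red | curry | classical | golf
  3   | yellow | pasta | pop | tennis
  4   | blue | pizza | blues | swimming
  5   | purple | sushi | rock | soccer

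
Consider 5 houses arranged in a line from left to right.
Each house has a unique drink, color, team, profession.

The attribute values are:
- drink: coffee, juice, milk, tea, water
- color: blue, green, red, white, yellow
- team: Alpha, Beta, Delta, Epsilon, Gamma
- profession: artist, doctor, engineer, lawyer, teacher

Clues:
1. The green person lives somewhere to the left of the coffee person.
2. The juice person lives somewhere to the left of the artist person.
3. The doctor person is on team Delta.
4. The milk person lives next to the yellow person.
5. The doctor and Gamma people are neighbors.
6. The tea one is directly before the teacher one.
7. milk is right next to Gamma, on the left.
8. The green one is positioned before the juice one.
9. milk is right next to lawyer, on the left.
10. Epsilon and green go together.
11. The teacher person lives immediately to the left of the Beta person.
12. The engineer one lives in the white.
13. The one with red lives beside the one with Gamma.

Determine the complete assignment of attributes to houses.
Solution:

House | Drink | Color | Team | Profession
-----------------------------------------
  1   | milk | red | Delta | doctor
  2   | tea | yellow | Gamma | lawyer
  3   | water | green | Epsilon | teacher
  4   | juice | white | Beta | engineer
  5   | coffee | blue | Alpha | artist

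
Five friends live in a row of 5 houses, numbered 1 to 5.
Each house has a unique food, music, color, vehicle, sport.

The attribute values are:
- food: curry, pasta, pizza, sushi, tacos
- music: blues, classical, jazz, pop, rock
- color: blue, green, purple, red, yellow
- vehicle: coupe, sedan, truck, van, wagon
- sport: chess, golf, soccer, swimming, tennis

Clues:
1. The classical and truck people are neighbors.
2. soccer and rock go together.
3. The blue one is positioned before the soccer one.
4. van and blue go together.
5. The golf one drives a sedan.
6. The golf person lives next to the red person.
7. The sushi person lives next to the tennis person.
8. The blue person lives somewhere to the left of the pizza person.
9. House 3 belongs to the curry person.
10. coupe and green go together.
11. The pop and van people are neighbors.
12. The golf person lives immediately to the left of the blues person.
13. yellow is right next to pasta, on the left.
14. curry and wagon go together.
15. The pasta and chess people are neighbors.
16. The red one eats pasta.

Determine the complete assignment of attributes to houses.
Solution:

House | Food | Music | Color | Vehicle | Sport
----------------------------------------------
  1   | sushi | classical | yellow | sedan | golf
  2   | pasta | blues | red | truck | tennis
  3   | curry | pop | purple | wagon | chess
  4   | tacos | jazz | blue | van | swimming
  5   | pizza | rock | green | coupe | soccer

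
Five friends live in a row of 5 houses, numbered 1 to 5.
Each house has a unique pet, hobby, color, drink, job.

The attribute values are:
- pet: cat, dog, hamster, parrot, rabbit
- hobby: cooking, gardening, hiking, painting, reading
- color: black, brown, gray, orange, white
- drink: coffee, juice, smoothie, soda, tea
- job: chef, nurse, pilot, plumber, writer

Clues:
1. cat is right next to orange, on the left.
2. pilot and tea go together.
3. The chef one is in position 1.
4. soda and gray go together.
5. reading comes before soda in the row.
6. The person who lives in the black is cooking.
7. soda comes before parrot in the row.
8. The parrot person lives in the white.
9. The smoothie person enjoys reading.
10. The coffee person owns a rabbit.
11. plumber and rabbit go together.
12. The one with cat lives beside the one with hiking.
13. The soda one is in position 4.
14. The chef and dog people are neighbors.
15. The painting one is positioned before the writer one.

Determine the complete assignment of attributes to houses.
Solution:

House | Pet | Hobby | Color | Drink | Job
-----------------------------------------
  1   | cat | reading | brown | smoothie | chef
  2   | dog | hiking | orange | tea | pilot
  3   | rabbit | cooking | black | coffee | plumber
  4   | hamster | painting | gray | soda | nurse
  5   | parrot | gardening | white | juice | writer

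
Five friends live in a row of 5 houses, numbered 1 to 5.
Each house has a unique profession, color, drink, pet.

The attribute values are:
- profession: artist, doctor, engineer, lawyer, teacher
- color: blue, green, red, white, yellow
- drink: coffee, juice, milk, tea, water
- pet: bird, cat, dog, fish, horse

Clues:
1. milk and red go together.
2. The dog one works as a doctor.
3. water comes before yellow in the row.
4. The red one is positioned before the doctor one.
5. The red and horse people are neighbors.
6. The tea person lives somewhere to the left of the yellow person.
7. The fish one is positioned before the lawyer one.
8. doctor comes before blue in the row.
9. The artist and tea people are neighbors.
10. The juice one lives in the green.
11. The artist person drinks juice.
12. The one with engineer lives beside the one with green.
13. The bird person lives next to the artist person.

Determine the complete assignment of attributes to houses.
Solution:

House | Profession | Color | Drink | Pet
----------------------------------------
  1   | engineer | red | milk | bird
  2   | artist | green | juice | horse
  3   | doctor | white | tea | dog
  4   | teacher | blue | water | fish
  5   | lawyer | yellow | coffee | cat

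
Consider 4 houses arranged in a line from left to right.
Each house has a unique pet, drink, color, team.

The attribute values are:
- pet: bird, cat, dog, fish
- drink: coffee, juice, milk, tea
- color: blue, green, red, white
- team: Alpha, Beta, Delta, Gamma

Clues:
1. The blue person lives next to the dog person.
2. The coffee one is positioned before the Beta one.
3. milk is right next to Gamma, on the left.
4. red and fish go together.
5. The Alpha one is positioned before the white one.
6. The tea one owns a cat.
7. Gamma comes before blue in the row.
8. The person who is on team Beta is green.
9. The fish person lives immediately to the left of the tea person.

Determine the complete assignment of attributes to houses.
Solution:

House | Pet | Drink | Color | Team
----------------------------------
  1   | fish | milk | red | Alpha
  2   | cat | tea | white | Gamma
  3   | bird | coffee | blue | Delta
  4   | dog | juice | green | Beta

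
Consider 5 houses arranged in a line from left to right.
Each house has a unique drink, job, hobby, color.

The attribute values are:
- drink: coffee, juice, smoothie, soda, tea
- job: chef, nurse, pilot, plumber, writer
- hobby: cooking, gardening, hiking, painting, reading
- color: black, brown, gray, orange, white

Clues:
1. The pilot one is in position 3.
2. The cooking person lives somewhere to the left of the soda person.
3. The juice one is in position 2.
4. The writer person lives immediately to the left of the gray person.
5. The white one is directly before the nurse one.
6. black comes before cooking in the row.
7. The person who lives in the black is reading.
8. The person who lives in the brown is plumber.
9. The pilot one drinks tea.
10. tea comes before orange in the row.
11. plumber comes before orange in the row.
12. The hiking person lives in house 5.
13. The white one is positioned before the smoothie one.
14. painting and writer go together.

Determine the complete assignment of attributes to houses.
Solution:

House | Drink | Job | Hobby | Color
-----------------------------------
  1   | coffee | writer | painting | white
  2   | juice | nurse | gardening | gray
  3   | tea | pilot | reading | black
  4   | smoothie | plumber | cooking | brown
  5   | soda | chef | hiking | orange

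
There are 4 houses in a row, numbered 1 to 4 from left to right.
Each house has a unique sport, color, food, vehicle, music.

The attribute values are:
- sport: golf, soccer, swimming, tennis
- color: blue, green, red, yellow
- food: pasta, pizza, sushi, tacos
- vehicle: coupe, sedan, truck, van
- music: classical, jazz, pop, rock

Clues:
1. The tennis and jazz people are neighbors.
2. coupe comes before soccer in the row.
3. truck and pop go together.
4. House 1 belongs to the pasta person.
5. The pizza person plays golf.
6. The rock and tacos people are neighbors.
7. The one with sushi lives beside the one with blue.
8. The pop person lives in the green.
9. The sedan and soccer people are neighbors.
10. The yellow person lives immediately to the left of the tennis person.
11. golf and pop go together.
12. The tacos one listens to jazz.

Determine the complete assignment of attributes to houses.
Solution:

House | Sport | Color | Food | Vehicle | Music
----------------------------------------------
  1   | swimming | yellow | pasta | coupe | classical
  2   | tennis | red | sushi | sedan | rock
  3   | soccer | blue | tacos | van | jazz
  4   | golf | green | pizza | truck | pop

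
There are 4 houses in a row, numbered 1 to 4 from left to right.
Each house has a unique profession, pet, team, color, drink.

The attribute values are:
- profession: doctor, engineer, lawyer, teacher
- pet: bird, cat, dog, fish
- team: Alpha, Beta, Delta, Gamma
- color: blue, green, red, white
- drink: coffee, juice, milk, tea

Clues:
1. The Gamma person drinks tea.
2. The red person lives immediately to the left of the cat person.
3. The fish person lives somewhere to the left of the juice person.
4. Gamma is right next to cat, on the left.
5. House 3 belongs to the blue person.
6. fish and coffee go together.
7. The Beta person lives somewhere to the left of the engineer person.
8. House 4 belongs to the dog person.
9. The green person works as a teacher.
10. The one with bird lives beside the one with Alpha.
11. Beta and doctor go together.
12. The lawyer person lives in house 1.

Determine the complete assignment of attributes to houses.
Solution:

House | Profession | Pet | Team | Color | Drink
-----------------------------------------------
  1   | lawyer | bird | Gamma | red | tea
  2   | teacher | cat | Alpha | green | milk
  3   | doctor | fish | Beta | blue | coffee
  4   | engineer | dog | Delta | white | juice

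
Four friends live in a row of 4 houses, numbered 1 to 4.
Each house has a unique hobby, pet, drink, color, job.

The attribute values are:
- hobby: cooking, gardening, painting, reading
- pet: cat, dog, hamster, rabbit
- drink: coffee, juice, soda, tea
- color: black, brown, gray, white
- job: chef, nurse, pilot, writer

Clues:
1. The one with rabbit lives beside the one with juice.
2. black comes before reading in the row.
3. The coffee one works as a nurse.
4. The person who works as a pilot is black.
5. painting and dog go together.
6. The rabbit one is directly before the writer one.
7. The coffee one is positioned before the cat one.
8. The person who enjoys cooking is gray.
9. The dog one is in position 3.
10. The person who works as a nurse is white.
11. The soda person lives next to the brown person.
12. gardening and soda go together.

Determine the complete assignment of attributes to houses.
Solution:

House | Hobby | Pet | Drink | Color | Job
-----------------------------------------
  1   | gardening | rabbit | soda | black | pilot
  2   | reading | hamster | juice | brown | writer
  3   | painting | dog | coffee | white | nurse
  4   | cooking | cat | tea | gray | chef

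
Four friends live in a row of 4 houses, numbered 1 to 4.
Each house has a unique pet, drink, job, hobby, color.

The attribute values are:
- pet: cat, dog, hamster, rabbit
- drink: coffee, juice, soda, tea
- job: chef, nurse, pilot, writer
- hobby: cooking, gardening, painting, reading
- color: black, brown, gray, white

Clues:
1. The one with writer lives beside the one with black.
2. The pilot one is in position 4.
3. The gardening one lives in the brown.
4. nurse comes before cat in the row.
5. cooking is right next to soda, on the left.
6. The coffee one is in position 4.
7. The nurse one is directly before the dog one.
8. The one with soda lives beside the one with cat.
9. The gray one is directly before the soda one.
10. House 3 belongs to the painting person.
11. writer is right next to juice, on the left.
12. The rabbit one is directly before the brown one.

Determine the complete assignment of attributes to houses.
Solution:

House | Pet | Drink | Job | Hobby | Color
-----------------------------------------
  1   | rabbit | tea | nurse | cooking | gray
  2   | dog | soda | writer | gardening | brown
  3   | cat | juice | chef | painting | black
  4   | hamster | coffee | pilot | reading | white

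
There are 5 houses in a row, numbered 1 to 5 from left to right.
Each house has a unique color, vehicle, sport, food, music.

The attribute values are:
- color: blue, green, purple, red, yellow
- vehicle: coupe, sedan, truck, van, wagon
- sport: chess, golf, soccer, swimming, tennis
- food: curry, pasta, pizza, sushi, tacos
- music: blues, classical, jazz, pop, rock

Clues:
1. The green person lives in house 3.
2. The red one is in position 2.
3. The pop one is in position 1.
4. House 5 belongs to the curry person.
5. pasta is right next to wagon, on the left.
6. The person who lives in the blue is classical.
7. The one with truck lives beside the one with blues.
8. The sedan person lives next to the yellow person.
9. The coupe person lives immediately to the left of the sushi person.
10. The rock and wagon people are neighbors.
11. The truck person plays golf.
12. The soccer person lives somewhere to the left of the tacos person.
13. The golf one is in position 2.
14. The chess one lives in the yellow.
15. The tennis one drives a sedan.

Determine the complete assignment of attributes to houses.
Solution:

House | Color | Vehicle | Sport | Food | Music
----------------------------------------------
  1   | purple | coupe | soccer | pizza | pop
  2   | red | truck | golf | sushi | jazz
  3   | green | sedan | tennis | tacos | blues
  4   | yellow | van | chess | pasta | rock
  5   | blue | wagon | swimming | curry | classical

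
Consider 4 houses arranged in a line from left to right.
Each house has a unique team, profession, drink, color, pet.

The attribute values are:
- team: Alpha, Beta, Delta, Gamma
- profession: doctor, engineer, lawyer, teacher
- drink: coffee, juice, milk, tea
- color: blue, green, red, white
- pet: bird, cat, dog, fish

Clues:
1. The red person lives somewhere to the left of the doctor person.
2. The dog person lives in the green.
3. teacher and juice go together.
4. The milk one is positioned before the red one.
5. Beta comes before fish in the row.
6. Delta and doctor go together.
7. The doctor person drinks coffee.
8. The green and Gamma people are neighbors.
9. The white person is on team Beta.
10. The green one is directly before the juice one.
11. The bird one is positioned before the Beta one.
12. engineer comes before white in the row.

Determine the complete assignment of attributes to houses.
Solution:

House | Team | Profession | Drink | Color | Pet
-----------------------------------------------
  1   | Alpha | engineer | milk | green | dog
  2   | Gamma | teacher | juice | red | bird
  3   | Beta | lawyer | tea | white | cat
  4   | Delta | doctor | coffee | blue | fish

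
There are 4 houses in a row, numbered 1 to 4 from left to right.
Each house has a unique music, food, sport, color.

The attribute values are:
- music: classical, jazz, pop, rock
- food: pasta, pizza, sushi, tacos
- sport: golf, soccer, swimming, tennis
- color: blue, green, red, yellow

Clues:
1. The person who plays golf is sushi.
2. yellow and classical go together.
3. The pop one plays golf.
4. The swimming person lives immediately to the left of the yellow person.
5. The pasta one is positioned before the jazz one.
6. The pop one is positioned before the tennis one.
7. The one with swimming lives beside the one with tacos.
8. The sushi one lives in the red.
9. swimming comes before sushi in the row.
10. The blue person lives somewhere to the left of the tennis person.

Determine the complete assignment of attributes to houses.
Solution:

House | Music | Food | Sport | Color
------------------------------------
  1   | rock | pasta | swimming | blue
  2   | classical | tacos | soccer | yellow
  3   | pop | sushi | golf | red
  4   | jazz | pizza | tennis | green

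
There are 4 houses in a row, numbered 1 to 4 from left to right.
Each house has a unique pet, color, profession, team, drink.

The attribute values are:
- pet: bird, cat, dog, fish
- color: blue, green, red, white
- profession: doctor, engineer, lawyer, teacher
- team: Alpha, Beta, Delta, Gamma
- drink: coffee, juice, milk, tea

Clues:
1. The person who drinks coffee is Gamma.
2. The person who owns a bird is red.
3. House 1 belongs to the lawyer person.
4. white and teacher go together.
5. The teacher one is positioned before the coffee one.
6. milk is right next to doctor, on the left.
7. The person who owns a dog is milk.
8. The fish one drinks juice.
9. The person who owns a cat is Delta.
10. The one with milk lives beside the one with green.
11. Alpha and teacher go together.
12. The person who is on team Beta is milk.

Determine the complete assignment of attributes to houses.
Solution:

House | Pet | Color | Profession | Team | Drink
-----------------------------------------------
  1   | dog | blue | lawyer | Beta | milk
  2   | cat | green | doctor | Delta | tea
  3   | fish | white | teacher | Alpha | juice
  4   | bird | red | engineer | Gamma | coffee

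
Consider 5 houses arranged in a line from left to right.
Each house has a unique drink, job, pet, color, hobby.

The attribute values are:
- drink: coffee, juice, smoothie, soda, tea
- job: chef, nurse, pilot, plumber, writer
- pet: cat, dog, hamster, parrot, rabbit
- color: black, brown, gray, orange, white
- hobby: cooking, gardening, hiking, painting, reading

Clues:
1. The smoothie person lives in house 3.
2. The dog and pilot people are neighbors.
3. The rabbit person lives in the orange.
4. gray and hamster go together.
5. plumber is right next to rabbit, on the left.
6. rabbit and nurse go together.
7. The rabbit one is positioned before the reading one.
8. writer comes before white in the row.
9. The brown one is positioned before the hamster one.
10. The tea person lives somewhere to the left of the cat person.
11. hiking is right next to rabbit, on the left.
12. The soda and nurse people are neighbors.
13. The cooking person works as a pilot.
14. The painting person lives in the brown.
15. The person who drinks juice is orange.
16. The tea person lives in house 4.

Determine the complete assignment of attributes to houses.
Solution:

House | Drink | Job | Pet | Color | Hobby
-----------------------------------------
  1   | soda | plumber | parrot | black | hiking
  2   | juice | nurse | rabbit | orange | gardening
  3   | smoothie | writer | dog | brown | painting
  4   | tea | pilot | hamster | gray | cooking
  5   | coffee | chef | cat | white | reading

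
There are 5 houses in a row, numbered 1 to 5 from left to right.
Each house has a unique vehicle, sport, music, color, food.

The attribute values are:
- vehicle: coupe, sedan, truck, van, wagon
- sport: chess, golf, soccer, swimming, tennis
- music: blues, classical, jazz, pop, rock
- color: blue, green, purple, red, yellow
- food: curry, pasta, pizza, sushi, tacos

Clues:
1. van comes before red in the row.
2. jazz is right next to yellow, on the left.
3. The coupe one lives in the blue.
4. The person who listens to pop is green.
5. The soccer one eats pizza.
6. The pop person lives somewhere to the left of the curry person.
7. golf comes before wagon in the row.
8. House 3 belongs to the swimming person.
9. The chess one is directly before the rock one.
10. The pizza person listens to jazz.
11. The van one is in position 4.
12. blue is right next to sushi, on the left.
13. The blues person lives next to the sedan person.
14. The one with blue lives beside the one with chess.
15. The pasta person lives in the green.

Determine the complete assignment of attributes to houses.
Solution:

House | Vehicle | Sport | Music | Color | Food
----------------------------------------------
  1   | coupe | soccer | jazz | blue | pizza
  2   | truck | chess | blues | yellow | sushi
  3   | sedan | swimming | rock | purple | tacos
  4   | van | golf | pop | green | pasta
  5   | wagon | tennis | classical | red | curry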